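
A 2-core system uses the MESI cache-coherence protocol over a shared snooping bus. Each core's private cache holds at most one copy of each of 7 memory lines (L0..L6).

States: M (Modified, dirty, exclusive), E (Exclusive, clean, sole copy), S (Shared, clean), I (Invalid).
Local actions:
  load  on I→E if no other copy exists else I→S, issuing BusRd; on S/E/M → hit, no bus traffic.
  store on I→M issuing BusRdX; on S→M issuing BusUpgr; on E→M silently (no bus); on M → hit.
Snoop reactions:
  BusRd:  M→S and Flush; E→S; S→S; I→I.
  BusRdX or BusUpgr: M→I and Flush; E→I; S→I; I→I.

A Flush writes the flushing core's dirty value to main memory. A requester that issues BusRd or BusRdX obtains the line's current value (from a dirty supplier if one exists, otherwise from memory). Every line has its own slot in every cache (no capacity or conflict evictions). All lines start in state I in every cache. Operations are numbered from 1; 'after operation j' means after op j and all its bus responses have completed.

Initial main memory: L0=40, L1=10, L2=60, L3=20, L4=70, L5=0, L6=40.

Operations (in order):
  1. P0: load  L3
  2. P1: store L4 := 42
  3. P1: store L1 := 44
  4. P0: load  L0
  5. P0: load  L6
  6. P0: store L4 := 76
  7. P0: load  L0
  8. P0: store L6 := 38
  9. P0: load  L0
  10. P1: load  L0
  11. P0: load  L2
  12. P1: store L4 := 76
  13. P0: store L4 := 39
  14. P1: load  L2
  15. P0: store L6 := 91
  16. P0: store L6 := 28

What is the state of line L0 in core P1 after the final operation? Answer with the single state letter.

state = S

[1] P0: load  L3 | P0:E(20), P1:I | bus: BusRd
[2] P1: store L4 := 42 | P0:I, P1:M(42) | bus: BusRdX
[3] P1: store L1 := 44 | P0:I, P1:M(44) | bus: BusRdX
[4] P0: load  L0 | P0:E(40), P1:I | bus: BusRd
[5] P0: load  L6 | P0:E(40), P1:I | bus: BusRd
[6] P0: store L4 := 76 | P0:M(76), P1:I | bus: BusRdX,Flush
[7] P0: load  L0 | P0:E(40), P1:I | bus: none
[8] P0: store L6 := 38 | P0:M(38), P1:I | bus: none
[9] P0: load  L0 | P0:E(40), P1:I | bus: none
[10] P1: load  L0 | P0:S(40), P1:S(40) | bus: BusRd
[11] P0: load  L2 | P0:E(60), P1:I | bus: BusRd
[12] P1: store L4 := 76 | P0:I, P1:M(76) | bus: BusRdX,Flush
[13] P0: store L4 := 39 | P0:M(39), P1:I | bus: BusRdX,Flush
[14] P1: load  L2 | P0:S(60), P1:S(60) | bus: BusRd
[15] P0: store L6 := 91 | P0:M(91), P1:I | bus: none
[16] P0: store L6 := 28 | P0:M(28), P1:I | bus: none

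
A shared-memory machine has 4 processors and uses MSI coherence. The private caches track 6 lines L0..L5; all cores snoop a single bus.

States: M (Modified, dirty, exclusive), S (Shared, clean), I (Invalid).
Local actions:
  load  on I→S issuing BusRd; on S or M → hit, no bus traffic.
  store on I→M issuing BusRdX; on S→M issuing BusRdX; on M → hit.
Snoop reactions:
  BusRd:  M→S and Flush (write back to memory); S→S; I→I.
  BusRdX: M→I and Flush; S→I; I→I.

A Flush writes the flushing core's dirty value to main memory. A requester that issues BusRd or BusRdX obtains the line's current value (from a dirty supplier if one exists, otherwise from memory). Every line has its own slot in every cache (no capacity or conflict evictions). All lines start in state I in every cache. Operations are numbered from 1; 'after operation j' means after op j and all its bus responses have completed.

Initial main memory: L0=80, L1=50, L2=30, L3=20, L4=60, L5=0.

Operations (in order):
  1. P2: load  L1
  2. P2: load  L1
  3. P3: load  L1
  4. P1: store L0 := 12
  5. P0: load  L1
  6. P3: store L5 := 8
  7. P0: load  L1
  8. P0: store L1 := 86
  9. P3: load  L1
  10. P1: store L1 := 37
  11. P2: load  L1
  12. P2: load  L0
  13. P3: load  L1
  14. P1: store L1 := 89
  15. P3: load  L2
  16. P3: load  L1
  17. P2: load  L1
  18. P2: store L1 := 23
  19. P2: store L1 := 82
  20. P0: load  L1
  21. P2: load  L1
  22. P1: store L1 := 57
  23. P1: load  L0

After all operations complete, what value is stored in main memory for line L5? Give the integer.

memory[L5] = 0

step 1: P2: load  L1  ⟶  IISI  (L1)  txn=BusRd  M[L1]=50
step 2: P2: load  L1  ⟶  IISI  (L1)  txn=∅  M[L1]=50
step 3: P3: load  L1  ⟶  IISS  (L1)  txn=BusRd  M[L1]=50
step 4: P1: store L0 := 12  ⟶  IMII  (L0)  txn=BusRdX  M[L0]=80
step 5: P0: load  L1  ⟶  SISS  (L1)  txn=BusRd  M[L1]=50
step 6: P3: store L5 := 8  ⟶  IIIM  (L5)  txn=BusRdX  M[L5]=0
step 7: P0: load  L1  ⟶  SISS  (L1)  txn=∅  M[L1]=50
step 8: P0: store L1 := 86  ⟶  MIII  (L1)  txn=BusRdX  M[L1]=50
step 9: P3: load  L1  ⟶  SIIS  (L1)  txn=BusRd+Flush  M[L1]=86
step 10: P1: store L1 := 37  ⟶  IMII  (L1)  txn=BusRdX  M[L1]=86
step 11: P2: load  L1  ⟶  ISSI  (L1)  txn=BusRd+Flush  M[L1]=37
step 12: P2: load  L0  ⟶  ISSI  (L0)  txn=BusRd+Flush  M[L0]=12
step 13: P3: load  L1  ⟶  ISSS  (L1)  txn=BusRd  M[L1]=37
step 14: P1: store L1 := 89  ⟶  IMII  (L1)  txn=BusRdX  M[L1]=37
step 15: P3: load  L2  ⟶  IIIS  (L2)  txn=BusRd  M[L2]=30
step 16: P3: load  L1  ⟶  ISIS  (L1)  txn=BusRd+Flush  M[L1]=89
step 17: P2: load  L1  ⟶  ISSS  (L1)  txn=BusRd  M[L1]=89
step 18: P2: store L1 := 23  ⟶  IIMI  (L1)  txn=BusRdX  M[L1]=89
step 19: P2: store L1 := 82  ⟶  IIMI  (L1)  txn=∅  M[L1]=89
step 20: P0: load  L1  ⟶  SISI  (L1)  txn=BusRd+Flush  M[L1]=82
step 21: P2: load  L1  ⟶  SISI  (L1)  txn=∅  M[L1]=82
step 22: P1: store L1 := 57  ⟶  IMII  (L1)  txn=BusRdX  M[L1]=82
step 23: P1: load  L0  ⟶  ISSI  (L0)  txn=∅  M[L0]=12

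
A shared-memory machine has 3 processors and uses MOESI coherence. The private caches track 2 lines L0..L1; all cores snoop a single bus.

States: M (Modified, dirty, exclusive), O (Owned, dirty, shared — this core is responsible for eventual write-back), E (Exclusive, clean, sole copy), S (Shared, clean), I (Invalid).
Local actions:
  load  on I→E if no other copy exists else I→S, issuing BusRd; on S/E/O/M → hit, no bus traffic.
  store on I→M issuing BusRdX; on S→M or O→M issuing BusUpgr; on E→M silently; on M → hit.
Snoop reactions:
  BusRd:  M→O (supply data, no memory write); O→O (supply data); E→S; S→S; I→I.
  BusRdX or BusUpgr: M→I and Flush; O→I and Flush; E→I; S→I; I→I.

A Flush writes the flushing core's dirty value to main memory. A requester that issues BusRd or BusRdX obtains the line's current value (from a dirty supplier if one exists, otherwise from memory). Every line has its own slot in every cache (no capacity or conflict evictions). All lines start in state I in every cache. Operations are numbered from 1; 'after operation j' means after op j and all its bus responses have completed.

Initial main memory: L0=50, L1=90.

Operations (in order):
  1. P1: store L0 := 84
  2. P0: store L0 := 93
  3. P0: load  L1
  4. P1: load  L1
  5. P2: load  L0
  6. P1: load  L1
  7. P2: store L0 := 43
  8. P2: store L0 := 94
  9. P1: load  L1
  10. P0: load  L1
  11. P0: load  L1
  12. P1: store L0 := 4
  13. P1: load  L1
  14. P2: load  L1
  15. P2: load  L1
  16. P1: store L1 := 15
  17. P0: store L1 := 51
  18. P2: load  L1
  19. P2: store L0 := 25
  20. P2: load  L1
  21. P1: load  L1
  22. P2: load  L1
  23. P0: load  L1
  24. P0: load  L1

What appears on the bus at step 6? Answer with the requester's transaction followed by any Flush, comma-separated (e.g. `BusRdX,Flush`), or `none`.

step 1: P1: store L0 := 84  ⟶  IMI  (L0)  txn=BusRdX  M[L0]=50
step 2: P0: store L0 := 93  ⟶  MII  (L0)  txn=BusRdX+Flush  M[L0]=84
step 3: P0: load  L1  ⟶  EII  (L1)  txn=BusRd  M[L1]=90
step 4: P1: load  L1  ⟶  SSI  (L1)  txn=BusRd  M[L1]=90
step 5: P2: load  L0  ⟶  OIS  (L0)  txn=BusRd  M[L0]=84
step 6: P1: load  L1  ⟶  SSI  (L1)  txn=∅  M[L1]=90
step 7: P2: store L0 := 43  ⟶  IIM  (L0)  txn=BusUpgr+Flush  M[L0]=93
step 8: P2: store L0 := 94  ⟶  IIM  (L0)  txn=∅  M[L0]=93
step 9: P1: load  L1  ⟶  SSI  (L1)  txn=∅  M[L1]=90
step 10: P0: load  L1  ⟶  SSI  (L1)  txn=∅  M[L1]=90
step 11: P0: load  L1  ⟶  SSI  (L1)  txn=∅  M[L1]=90
step 12: P1: store L0 := 4  ⟶  IMI  (L0)  txn=BusRdX+Flush  M[L0]=94
step 13: P1: load  L1  ⟶  SSI  (L1)  txn=∅  M[L1]=90
step 14: P2: load  L1  ⟶  SSS  (L1)  txn=BusRd  M[L1]=90
step 15: P2: load  L1  ⟶  SSS  (L1)  txn=∅  M[L1]=90
step 16: P1: store L1 := 15  ⟶  IMI  (L1)  txn=BusUpgr  M[L1]=90
step 17: P0: store L1 := 51  ⟶  MII  (L1)  txn=BusRdX+Flush  M[L1]=15
step 18: P2: load  L1  ⟶  OIS  (L1)  txn=BusRd  M[L1]=15
step 19: P2: store L0 := 25  ⟶  IIM  (L0)  txn=BusRdX+Flush  M[L0]=4
step 20: P2: load  L1  ⟶  OIS  (L1)  txn=∅  M[L1]=15
step 21: P1: load  L1  ⟶  OSS  (L1)  txn=BusRd  M[L1]=15
step 22: P2: load  L1  ⟶  OSS  (L1)  txn=∅  M[L1]=15
step 23: P0: load  L1  ⟶  OSS  (L1)  txn=∅  M[L1]=15
step 24: P0: load  L1  ⟶  OSS  (L1)  txn=∅  M[L1]=15

bus = none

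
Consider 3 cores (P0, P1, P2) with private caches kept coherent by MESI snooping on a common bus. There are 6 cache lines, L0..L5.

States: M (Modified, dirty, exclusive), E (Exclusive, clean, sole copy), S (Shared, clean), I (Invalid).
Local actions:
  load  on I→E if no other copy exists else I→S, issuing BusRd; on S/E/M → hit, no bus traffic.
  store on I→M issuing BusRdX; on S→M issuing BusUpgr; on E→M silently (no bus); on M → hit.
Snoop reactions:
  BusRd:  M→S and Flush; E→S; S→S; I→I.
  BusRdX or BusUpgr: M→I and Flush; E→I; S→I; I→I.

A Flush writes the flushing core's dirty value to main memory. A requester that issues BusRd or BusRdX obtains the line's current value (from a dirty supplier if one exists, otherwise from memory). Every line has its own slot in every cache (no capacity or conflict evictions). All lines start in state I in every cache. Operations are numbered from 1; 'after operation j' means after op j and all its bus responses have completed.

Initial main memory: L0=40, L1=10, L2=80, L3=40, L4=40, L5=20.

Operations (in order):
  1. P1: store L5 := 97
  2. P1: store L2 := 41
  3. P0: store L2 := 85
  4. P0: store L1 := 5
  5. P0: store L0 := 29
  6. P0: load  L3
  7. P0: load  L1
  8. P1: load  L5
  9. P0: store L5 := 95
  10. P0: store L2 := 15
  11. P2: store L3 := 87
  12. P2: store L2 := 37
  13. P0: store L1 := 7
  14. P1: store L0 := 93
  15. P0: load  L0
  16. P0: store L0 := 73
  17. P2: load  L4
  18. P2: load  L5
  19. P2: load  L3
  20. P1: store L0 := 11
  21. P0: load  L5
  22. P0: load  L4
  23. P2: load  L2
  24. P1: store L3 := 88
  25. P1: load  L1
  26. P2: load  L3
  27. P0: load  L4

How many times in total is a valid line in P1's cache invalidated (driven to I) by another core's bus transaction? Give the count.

1. P1: store L5 := 97  bus=[BusRdX]  L5: P0=I P1=M P2=I  mem[L5]=20
2. P1: store L2 := 41  bus=[BusRdX]  L2: P0=I P1=M P2=I  mem[L2]=80
3. P0: store L2 := 85  bus=[BusRdX,Flush]  L2: P0=M P1=I P2=I  mem[L2]=41
4. P0: store L1 := 5  bus=[BusRdX]  L1: P0=M P1=I P2=I  mem[L1]=10
5. P0: store L0 := 29  bus=[BusRdX]  L0: P0=M P1=I P2=I  mem[L0]=40
6. P0: load  L3  bus=[BusRd]  L3: P0=E P1=I P2=I  mem[L3]=40
7. P0: load  L1  bus=[-]  L1: P0=M P1=I P2=I  mem[L1]=10
8. P1: load  L5  bus=[-]  L5: P0=I P1=M P2=I  mem[L5]=20
9. P0: store L5 := 95  bus=[BusRdX,Flush]  L5: P0=M P1=I P2=I  mem[L5]=97
10. P0: store L2 := 15  bus=[-]  L2: P0=M P1=I P2=I  mem[L2]=41
11. P2: store L3 := 87  bus=[BusRdX]  L3: P0=I P1=I P2=M  mem[L3]=40
12. P2: store L2 := 37  bus=[BusRdX,Flush]  L2: P0=I P1=I P2=M  mem[L2]=15
13. P0: store L1 := 7  bus=[-]  L1: P0=M P1=I P2=I  mem[L1]=10
14. P1: store L0 := 93  bus=[BusRdX,Flush]  L0: P0=I P1=M P2=I  mem[L0]=29
15. P0: load  L0  bus=[BusRd,Flush]  L0: P0=S P1=S P2=I  mem[L0]=93
16. P0: store L0 := 73  bus=[BusUpgr]  L0: P0=M P1=I P2=I  mem[L0]=93
17. P2: load  L4  bus=[BusRd]  L4: P0=I P1=I P2=E  mem[L4]=40
18. P2: load  L5  bus=[BusRd,Flush]  L5: P0=S P1=I P2=S  mem[L5]=95
19. P2: load  L3  bus=[-]  L3: P0=I P1=I P2=M  mem[L3]=40
20. P1: store L0 := 11  bus=[BusRdX,Flush]  L0: P0=I P1=M P2=I  mem[L0]=73
21. P0: load  L5  bus=[-]  L5: P0=S P1=I P2=S  mem[L5]=95
22. P0: load  L4  bus=[BusRd]  L4: P0=S P1=I P2=S  mem[L4]=40
23. P2: load  L2  bus=[-]  L2: P0=I P1=I P2=M  mem[L2]=15
24. P1: store L3 := 88  bus=[BusRdX,Flush]  L3: P0=I P1=M P2=I  mem[L3]=87
25. P1: load  L1  bus=[BusRd,Flush]  L1: P0=S P1=S P2=I  mem[L1]=7
26. P2: load  L3  bus=[BusRd,Flush]  L3: P0=I P1=S P2=S  mem[L3]=88
27. P0: load  L4  bus=[-]  L4: P0=S P1=I P2=S  mem[L4]=40

invalidations = 3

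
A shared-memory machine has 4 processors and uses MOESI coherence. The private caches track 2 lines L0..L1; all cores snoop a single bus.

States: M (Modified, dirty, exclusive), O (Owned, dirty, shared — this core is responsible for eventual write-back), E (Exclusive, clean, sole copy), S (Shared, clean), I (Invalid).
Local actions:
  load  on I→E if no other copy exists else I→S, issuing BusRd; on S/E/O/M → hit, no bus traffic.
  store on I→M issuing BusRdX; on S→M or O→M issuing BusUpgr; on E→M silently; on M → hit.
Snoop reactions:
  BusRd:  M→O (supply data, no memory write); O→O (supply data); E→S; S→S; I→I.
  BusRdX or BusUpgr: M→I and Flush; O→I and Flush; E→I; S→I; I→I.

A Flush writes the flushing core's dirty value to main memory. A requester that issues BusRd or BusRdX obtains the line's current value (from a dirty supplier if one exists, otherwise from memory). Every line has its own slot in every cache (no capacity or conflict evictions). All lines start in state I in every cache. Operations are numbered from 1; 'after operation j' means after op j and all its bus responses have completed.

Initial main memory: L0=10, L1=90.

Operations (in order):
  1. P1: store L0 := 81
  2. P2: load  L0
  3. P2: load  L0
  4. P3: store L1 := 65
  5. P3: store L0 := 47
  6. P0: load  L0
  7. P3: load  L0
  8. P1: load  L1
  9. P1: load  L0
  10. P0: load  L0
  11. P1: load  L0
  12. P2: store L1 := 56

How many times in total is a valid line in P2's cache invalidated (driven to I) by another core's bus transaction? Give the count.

[1] P1: store L0 := 81 | P0:I, P1:M(81), P2:I, P3:I | bus: BusRdX
[2] P2: load  L0 | P0:I, P1:O(81), P2:S(81), P3:I | bus: BusRd
[3] P2: load  L0 | P0:I, P1:O(81), P2:S(81), P3:I | bus: none
[4] P3: store L1 := 65 | P0:I, P1:I, P2:I, P3:M(65) | bus: BusRdX
[5] P3: store L0 := 47 | P0:I, P1:I, P2:I, P3:M(47) | bus: BusRdX,Flush
[6] P0: load  L0 | P0:S(47), P1:I, P2:I, P3:O(47) | bus: BusRd
[7] P3: load  L0 | P0:S(47), P1:I, P2:I, P3:O(47) | bus: none
[8] P1: load  L1 | P0:I, P1:S(65), P2:I, P3:O(65) | bus: BusRd
[9] P1: load  L0 | P0:S(47), P1:S(47), P2:I, P3:O(47) | bus: BusRd
[10] P0: load  L0 | P0:S(47), P1:S(47), P2:I, P3:O(47) | bus: none
[11] P1: load  L0 | P0:S(47), P1:S(47), P2:I, P3:O(47) | bus: none
[12] P2: store L1 := 56 | P0:I, P1:I, P2:M(56), P3:I | bus: BusRdX,Flush

invalidations = 1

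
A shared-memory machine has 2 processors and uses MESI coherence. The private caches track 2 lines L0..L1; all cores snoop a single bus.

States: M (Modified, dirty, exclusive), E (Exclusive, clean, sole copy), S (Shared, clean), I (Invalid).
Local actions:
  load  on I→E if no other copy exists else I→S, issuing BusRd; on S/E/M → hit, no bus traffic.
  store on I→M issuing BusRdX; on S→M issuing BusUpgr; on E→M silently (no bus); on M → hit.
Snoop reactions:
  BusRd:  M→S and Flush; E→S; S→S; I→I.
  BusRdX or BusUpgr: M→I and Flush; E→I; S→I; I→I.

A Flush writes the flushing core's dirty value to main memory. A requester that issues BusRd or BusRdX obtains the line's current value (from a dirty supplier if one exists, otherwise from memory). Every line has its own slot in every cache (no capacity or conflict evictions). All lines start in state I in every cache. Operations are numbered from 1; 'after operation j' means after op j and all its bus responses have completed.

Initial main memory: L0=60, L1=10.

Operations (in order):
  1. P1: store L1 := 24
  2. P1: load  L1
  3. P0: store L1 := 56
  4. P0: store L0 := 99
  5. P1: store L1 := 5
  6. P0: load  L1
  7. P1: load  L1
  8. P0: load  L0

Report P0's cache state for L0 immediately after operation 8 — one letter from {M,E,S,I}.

1. P1: store L1 := 24  bus=[BusRdX]  L1: P0=I P1=M  mem[L1]=10
2. P1: load  L1  bus=[-]  L1: P0=I P1=M  mem[L1]=10
3. P0: store L1 := 56  bus=[BusRdX,Flush]  L1: P0=M P1=I  mem[L1]=24
4. P0: store L0 := 99  bus=[BusRdX]  L0: P0=M P1=I  mem[L0]=60
5. P1: store L1 := 5  bus=[BusRdX,Flush]  L1: P0=I P1=M  mem[L1]=56
6. P0: load  L1  bus=[BusRd,Flush]  L1: P0=S P1=S  mem[L1]=5
7. P1: load  L1  bus=[-]  L1: P0=S P1=S  mem[L1]=5
8. P0: load  L0  bus=[-]  L0: P0=M P1=I  mem[L0]=60

state = M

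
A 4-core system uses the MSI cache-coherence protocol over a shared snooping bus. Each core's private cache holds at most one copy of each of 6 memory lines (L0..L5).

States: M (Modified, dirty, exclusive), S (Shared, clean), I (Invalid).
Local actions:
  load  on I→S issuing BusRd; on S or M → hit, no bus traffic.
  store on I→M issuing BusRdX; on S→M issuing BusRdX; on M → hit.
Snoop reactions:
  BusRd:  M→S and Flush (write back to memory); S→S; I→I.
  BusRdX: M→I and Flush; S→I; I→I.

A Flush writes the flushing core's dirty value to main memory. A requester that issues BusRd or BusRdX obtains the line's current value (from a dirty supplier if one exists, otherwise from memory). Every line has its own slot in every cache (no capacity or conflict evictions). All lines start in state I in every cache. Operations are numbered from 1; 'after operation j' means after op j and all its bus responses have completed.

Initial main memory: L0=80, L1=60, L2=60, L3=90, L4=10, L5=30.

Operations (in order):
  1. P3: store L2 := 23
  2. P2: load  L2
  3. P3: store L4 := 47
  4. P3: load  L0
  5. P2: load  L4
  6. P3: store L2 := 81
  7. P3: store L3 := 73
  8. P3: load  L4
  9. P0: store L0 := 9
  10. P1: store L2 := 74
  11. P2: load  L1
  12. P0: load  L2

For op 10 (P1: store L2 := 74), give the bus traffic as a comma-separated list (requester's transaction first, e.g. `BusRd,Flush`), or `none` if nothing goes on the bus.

bus = BusRdX,Flush

  op1 P3: store L2 := 23 → I/I/I/M on L2; bus BusRdX; mem=60
  op2 P2: load  L2 → I/I/S/S on L2; bus BusRd Flush; mem=23
  op3 P3: store L4 := 47 → I/I/I/M on L4; bus BusRdX; mem=10
  op4 P3: load  L0 → I/I/I/S on L0; bus BusRd; mem=80
  op5 P2: load  L4 → I/I/S/S on L4; bus BusRd Flush; mem=47
  op6 P3: store L2 := 81 → I/I/I/M on L2; bus BusRdX; mem=23
  op7 P3: store L3 := 73 → I/I/I/M on L3; bus BusRdX; mem=90
  op8 P3: load  L4 → I/I/S/S on L4; bus (none); mem=47
  op9 P0: store L0 := 9 → M/I/I/I on L0; bus BusRdX; mem=80
  op10 P1: store L2 := 74 → I/M/I/I on L2; bus BusRdX Flush; mem=81
  op11 P2: load  L1 → I/I/S/I on L1; bus BusRd; mem=60
  op12 P0: load  L2 → S/S/I/I on L2; bus BusRd Flush; mem=74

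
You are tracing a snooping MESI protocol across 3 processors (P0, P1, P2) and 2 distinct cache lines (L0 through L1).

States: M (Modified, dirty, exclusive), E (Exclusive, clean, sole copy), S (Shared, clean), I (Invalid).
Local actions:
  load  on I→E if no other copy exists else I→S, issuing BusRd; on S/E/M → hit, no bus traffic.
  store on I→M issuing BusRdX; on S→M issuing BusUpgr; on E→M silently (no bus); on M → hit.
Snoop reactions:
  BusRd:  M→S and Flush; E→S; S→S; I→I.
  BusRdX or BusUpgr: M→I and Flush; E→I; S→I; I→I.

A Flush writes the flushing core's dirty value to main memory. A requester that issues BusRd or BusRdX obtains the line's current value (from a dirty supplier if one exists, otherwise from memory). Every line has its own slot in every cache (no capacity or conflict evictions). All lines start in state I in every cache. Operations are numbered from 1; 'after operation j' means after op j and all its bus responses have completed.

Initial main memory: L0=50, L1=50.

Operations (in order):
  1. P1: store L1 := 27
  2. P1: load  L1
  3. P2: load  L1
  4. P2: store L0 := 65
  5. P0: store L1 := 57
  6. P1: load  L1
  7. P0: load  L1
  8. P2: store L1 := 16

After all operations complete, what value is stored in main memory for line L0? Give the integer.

1. P1: store L1 := 27  bus=[BusRdX]  L1: P0=I P1=M P2=I  mem[L1]=50
2. P1: load  L1  bus=[-]  L1: P0=I P1=M P2=I  mem[L1]=50
3. P2: load  L1  bus=[BusRd,Flush]  L1: P0=I P1=S P2=S  mem[L1]=27
4. P2: store L0 := 65  bus=[BusRdX]  L0: P0=I P1=I P2=M  mem[L0]=50
5. P0: store L1 := 57  bus=[BusRdX]  L1: P0=M P1=I P2=I  mem[L1]=27
6. P1: load  L1  bus=[BusRd,Flush]  L1: P0=S P1=S P2=I  mem[L1]=57
7. P0: load  L1  bus=[-]  L1: P0=S P1=S P2=I  mem[L1]=57
8. P2: store L1 := 16  bus=[BusRdX]  L1: P0=I P1=I P2=M  mem[L1]=57

memory[L0] = 50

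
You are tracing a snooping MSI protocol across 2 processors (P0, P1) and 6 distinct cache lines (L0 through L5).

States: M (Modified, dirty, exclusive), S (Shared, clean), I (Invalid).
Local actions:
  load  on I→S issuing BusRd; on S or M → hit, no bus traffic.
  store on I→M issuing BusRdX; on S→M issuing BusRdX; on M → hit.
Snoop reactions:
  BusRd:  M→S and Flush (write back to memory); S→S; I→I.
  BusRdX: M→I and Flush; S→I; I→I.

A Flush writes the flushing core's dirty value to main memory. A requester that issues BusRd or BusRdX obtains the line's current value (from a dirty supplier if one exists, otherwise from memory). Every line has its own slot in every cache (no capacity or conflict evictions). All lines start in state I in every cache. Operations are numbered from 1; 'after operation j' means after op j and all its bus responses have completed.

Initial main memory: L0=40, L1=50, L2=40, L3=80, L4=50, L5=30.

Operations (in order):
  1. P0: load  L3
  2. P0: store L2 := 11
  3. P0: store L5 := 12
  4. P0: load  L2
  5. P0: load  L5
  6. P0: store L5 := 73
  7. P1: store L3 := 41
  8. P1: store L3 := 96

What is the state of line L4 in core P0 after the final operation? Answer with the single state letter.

  op1 P0: load  L3 → S/I on L3; bus BusRd; mem=80
  op2 P0: store L2 := 11 → M/I on L2; bus BusRdX; mem=40
  op3 P0: store L5 := 12 → M/I on L5; bus BusRdX; mem=30
  op4 P0: load  L2 → M/I on L2; bus (none); mem=40
  op5 P0: load  L5 → M/I on L5; bus (none); mem=30
  op6 P0: store L5 := 73 → M/I on L5; bus (none); mem=30
  op7 P1: store L3 := 41 → I/M on L3; bus BusRdX; mem=80
  op8 P1: store L3 := 96 → I/M on L3; bus (none); mem=80

state = I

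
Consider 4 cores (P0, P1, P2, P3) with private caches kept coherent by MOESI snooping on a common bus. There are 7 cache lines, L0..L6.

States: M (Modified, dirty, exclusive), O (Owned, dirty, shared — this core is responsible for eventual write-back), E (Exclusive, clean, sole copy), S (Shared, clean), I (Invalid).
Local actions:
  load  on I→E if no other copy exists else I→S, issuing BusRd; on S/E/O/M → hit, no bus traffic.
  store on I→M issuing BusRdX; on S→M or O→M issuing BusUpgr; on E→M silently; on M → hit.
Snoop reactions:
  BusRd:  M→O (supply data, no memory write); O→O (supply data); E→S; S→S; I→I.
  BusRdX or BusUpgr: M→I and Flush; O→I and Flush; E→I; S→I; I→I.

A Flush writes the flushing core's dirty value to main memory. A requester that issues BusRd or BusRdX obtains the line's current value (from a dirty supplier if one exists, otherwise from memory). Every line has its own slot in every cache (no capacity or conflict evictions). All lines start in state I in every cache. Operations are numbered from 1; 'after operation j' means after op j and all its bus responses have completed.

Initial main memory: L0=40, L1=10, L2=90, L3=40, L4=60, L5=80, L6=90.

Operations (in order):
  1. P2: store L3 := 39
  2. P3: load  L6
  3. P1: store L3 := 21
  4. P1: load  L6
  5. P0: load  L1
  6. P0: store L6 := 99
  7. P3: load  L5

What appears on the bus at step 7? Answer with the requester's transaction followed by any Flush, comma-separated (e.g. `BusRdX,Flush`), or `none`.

step 1: P2: store L3 := 39  ⟶  IIMI  (L3)  txn=BusRdX  M[L3]=40
step 2: P3: load  L6  ⟶  IIIE  (L6)  txn=BusRd  M[L6]=90
step 3: P1: store L3 := 21  ⟶  IMII  (L3)  txn=BusRdX+Flush  M[L3]=39
step 4: P1: load  L6  ⟶  ISIS  (L6)  txn=BusRd  M[L6]=90
step 5: P0: load  L1  ⟶  EIII  (L1)  txn=BusRd  M[L1]=10
step 6: P0: store L6 := 99  ⟶  MIII  (L6)  txn=BusRdX  M[L6]=90
step 7: P3: load  L5  ⟶  IIIE  (L5)  txn=BusRd  M[L5]=80

bus = BusRd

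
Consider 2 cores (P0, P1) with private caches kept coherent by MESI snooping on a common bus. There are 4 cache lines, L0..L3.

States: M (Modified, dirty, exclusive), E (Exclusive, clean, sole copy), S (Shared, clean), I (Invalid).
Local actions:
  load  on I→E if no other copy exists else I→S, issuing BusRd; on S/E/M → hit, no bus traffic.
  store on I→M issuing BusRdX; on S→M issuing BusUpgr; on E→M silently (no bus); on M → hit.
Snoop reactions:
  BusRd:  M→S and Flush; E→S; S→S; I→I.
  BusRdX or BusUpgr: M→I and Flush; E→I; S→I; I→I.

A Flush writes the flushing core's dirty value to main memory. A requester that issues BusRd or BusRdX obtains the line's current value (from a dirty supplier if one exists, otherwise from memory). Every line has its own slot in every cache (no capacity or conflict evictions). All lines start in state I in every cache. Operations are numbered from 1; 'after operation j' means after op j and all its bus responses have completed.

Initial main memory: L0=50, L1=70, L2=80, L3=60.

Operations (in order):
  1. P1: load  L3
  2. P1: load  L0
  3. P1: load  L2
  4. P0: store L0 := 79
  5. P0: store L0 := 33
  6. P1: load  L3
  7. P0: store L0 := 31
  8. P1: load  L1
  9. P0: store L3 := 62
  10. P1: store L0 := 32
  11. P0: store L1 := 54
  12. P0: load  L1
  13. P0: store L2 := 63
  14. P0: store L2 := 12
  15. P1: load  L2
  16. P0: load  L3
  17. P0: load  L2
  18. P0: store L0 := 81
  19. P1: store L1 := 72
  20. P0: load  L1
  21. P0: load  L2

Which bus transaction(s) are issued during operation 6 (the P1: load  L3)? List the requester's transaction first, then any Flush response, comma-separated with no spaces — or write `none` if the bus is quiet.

bus = none

  op1 P1: load  L3 → I/E on L3; bus BusRd; mem=60
  op2 P1: load  L0 → I/E on L0; bus BusRd; mem=50
  op3 P1: load  L2 → I/E on L2; bus BusRd; mem=80
  op4 P0: store L0 := 79 → M/I on L0; bus BusRdX; mem=50
  op5 P0: store L0 := 33 → M/I on L0; bus (none); mem=50
  op6 P1: load  L3 → I/E on L3; bus (none); mem=60
  op7 P0: store L0 := 31 → M/I on L0; bus (none); mem=50
  op8 P1: load  L1 → I/E on L1; bus BusRd; mem=70
  op9 P0: store L3 := 62 → M/I on L3; bus BusRdX; mem=60
  op10 P1: store L0 := 32 → I/M on L0; bus BusRdX Flush; mem=31
  op11 P0: store L1 := 54 → M/I on L1; bus BusRdX; mem=70
  op12 P0: load  L1 → M/I on L1; bus (none); mem=70
  op13 P0: store L2 := 63 → M/I on L2; bus BusRdX; mem=80
  op14 P0: store L2 := 12 → M/I on L2; bus (none); mem=80
  op15 P1: load  L2 → S/S on L2; bus BusRd Flush; mem=12
  op16 P0: load  L3 → M/I on L3; bus (none); mem=60
  op17 P0: load  L2 → S/S on L2; bus (none); mem=12
  op18 P0: store L0 := 81 → M/I on L0; bus BusRdX Flush; mem=32
  op19 P1: store L1 := 72 → I/M on L1; bus BusRdX Flush; mem=54
  op20 P0: load  L1 → S/S on L1; bus BusRd Flush; mem=72
  op21 P0: load  L2 → S/S on L2; bus (none); mem=12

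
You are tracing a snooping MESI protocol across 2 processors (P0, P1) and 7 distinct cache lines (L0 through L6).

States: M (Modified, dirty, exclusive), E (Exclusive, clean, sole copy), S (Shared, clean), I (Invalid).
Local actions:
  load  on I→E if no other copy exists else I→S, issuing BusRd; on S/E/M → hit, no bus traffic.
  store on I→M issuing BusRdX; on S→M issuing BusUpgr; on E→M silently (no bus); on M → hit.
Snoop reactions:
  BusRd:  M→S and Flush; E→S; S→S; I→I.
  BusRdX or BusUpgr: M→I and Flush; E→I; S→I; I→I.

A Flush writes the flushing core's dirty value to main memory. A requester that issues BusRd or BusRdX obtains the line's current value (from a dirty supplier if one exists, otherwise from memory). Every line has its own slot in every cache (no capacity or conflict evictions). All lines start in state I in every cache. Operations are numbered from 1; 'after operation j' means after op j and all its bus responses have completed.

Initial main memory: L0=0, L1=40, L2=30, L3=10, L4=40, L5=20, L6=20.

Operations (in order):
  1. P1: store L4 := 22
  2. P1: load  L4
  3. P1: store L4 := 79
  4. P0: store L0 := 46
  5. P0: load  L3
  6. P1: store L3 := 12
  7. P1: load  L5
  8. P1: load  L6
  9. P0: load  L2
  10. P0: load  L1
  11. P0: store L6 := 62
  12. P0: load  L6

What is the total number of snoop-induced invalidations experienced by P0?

  op1 P1: store L4 := 22 → I/M on L4; bus BusRdX; mem=40
  op2 P1: load  L4 → I/M on L4; bus (none); mem=40
  op3 P1: store L4 := 79 → I/M on L4; bus (none); mem=40
  op4 P0: store L0 := 46 → M/I on L0; bus BusRdX; mem=0
  op5 P0: load  L3 → E/I on L3; bus BusRd; mem=10
  op6 P1: store L3 := 12 → I/M on L3; bus BusRdX; mem=10
  op7 P1: load  L5 → I/E on L5; bus BusRd; mem=20
  op8 P1: load  L6 → I/E on L6; bus BusRd; mem=20
  op9 P0: load  L2 → E/I on L2; bus BusRd; mem=30
  op10 P0: load  L1 → E/I on L1; bus BusRd; mem=40
  op11 P0: store L6 := 62 → M/I on L6; bus BusRdX; mem=20
  op12 P0: load  L6 → M/I on L6; bus (none); mem=20

invalidations = 1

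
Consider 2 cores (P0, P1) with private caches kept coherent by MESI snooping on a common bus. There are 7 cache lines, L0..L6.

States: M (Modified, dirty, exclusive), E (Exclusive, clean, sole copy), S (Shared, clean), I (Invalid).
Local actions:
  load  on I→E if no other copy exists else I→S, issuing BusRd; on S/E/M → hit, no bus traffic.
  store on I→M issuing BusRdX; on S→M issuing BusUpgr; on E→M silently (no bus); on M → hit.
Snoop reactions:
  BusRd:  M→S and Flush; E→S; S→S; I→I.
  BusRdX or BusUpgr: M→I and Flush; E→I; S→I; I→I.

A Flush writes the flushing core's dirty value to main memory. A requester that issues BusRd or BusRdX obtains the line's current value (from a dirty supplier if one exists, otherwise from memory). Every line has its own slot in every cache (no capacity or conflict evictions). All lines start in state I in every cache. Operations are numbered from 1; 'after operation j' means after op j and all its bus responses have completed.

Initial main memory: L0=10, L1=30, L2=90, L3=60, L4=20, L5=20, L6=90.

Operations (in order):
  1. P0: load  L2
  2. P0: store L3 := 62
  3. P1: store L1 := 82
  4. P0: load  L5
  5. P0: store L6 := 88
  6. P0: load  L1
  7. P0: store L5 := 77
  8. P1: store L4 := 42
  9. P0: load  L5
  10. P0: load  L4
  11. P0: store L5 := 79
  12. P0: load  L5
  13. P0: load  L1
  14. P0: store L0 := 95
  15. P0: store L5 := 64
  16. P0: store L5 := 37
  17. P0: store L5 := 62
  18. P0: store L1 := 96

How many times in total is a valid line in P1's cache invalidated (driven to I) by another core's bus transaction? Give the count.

invalidations = 1

1. P0: load  L2  bus=[BusRd]  L2: P0=E P1=I  mem[L2]=90
2. P0: store L3 := 62  bus=[BusRdX]  L3: P0=M P1=I  mem[L3]=60
3. P1: store L1 := 82  bus=[BusRdX]  L1: P0=I P1=M  mem[L1]=30
4. P0: load  L5  bus=[BusRd]  L5: P0=E P1=I  mem[L5]=20
5. P0: store L6 := 88  bus=[BusRdX]  L6: P0=M P1=I  mem[L6]=90
6. P0: load  L1  bus=[BusRd,Flush]  L1: P0=S P1=S  mem[L1]=82
7. P0: store L5 := 77  bus=[-]  L5: P0=M P1=I  mem[L5]=20
8. P1: store L4 := 42  bus=[BusRdX]  L4: P0=I P1=M  mem[L4]=20
9. P0: load  L5  bus=[-]  L5: P0=M P1=I  mem[L5]=20
10. P0: load  L4  bus=[BusRd,Flush]  L4: P0=S P1=S  mem[L4]=42
11. P0: store L5 := 79  bus=[-]  L5: P0=M P1=I  mem[L5]=20
12. P0: load  L5  bus=[-]  L5: P0=M P1=I  mem[L5]=20
13. P0: load  L1  bus=[-]  L1: P0=S P1=S  mem[L1]=82
14. P0: store L0 := 95  bus=[BusRdX]  L0: P0=M P1=I  mem[L0]=10
15. P0: store L5 := 64  bus=[-]  L5: P0=M P1=I  mem[L5]=20
16. P0: store L5 := 37  bus=[-]  L5: P0=M P1=I  mem[L5]=20
17. P0: store L5 := 62  bus=[-]  L5: P0=M P1=I  mem[L5]=20
18. P0: store L1 := 96  bus=[BusUpgr]  L1: P0=M P1=I  mem[L1]=82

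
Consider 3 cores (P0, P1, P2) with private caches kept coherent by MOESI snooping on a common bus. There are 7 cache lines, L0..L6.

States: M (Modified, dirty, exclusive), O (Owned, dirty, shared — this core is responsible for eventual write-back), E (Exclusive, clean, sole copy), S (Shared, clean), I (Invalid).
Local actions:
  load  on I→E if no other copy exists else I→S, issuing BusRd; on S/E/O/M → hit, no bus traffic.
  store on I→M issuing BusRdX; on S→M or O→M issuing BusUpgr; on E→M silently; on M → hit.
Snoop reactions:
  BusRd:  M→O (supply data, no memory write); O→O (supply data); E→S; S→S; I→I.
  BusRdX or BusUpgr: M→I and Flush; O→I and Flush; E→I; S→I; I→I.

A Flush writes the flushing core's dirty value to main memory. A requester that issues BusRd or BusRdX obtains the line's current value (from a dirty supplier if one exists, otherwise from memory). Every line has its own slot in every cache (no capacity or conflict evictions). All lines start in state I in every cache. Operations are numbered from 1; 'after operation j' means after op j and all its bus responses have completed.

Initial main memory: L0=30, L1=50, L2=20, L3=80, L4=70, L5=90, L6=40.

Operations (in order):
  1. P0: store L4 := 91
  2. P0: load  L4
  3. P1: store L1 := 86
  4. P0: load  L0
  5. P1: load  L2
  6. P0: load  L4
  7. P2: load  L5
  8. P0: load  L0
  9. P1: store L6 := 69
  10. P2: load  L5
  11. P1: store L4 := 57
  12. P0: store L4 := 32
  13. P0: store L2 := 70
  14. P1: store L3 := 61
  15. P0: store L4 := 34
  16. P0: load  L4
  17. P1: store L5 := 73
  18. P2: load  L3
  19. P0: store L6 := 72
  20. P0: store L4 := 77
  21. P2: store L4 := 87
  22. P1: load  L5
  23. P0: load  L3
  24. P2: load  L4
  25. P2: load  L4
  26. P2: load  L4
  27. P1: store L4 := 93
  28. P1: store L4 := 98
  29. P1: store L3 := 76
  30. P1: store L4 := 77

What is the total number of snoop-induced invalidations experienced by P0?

invalidations = 3

step 1: P0: store L4 := 91  ⟶  MII  (L4)  txn=BusRdX  M[L4]=70
step 2: P0: load  L4  ⟶  MII  (L4)  txn=∅  M[L4]=70
step 3: P1: store L1 := 86  ⟶  IMI  (L1)  txn=BusRdX  M[L1]=50
step 4: P0: load  L0  ⟶  EII  (L0)  txn=BusRd  M[L0]=30
step 5: P1: load  L2  ⟶  IEI  (L2)  txn=BusRd  M[L2]=20
step 6: P0: load  L4  ⟶  MII  (L4)  txn=∅  M[L4]=70
step 7: P2: load  L5  ⟶  IIE  (L5)  txn=BusRd  M[L5]=90
step 8: P0: load  L0  ⟶  EII  (L0)  txn=∅  M[L0]=30
step 9: P1: store L6 := 69  ⟶  IMI  (L6)  txn=BusRdX  M[L6]=40
step 10: P2: load  L5  ⟶  IIE  (L5)  txn=∅  M[L5]=90
step 11: P1: store L4 := 57  ⟶  IMI  (L4)  txn=BusRdX+Flush  M[L4]=91
step 12: P0: store L4 := 32  ⟶  MII  (L4)  txn=BusRdX+Flush  M[L4]=57
step 13: P0: store L2 := 70  ⟶  MII  (L2)  txn=BusRdX  M[L2]=20
step 14: P1: store L3 := 61  ⟶  IMI  (L3)  txn=BusRdX  M[L3]=80
step 15: P0: store L4 := 34  ⟶  MII  (L4)  txn=∅  M[L4]=57
step 16: P0: load  L4  ⟶  MII  (L4)  txn=∅  M[L4]=57
step 17: P1: store L5 := 73  ⟶  IMI  (L5)  txn=BusRdX  M[L5]=90
step 18: P2: load  L3  ⟶  IOS  (L3)  txn=BusRd  M[L3]=80
step 19: P0: store L6 := 72  ⟶  MII  (L6)  txn=BusRdX+Flush  M[L6]=69
step 20: P0: store L4 := 77  ⟶  MII  (L4)  txn=∅  M[L4]=57
step 21: P2: store L4 := 87  ⟶  IIM  (L4)  txn=BusRdX+Flush  M[L4]=77
step 22: P1: load  L5  ⟶  IMI  (L5)  txn=∅  M[L5]=90
step 23: P0: load  L3  ⟶  SOS  (L3)  txn=BusRd  M[L3]=80
step 24: P2: load  L4  ⟶  IIM  (L4)  txn=∅  M[L4]=77
step 25: P2: load  L4  ⟶  IIM  (L4)  txn=∅  M[L4]=77
step 26: P2: load  L4  ⟶  IIM  (L4)  txn=∅  M[L4]=77
step 27: P1: store L4 := 93  ⟶  IMI  (L4)  txn=BusRdX+Flush  M[L4]=87
step 28: P1: store L4 := 98  ⟶  IMI  (L4)  txn=∅  M[L4]=87
step 29: P1: store L3 := 76  ⟶  IMI  (L3)  txn=BusUpgr  M[L3]=80
step 30: P1: store L4 := 77  ⟶  IMI  (L4)  txn=∅  M[L4]=87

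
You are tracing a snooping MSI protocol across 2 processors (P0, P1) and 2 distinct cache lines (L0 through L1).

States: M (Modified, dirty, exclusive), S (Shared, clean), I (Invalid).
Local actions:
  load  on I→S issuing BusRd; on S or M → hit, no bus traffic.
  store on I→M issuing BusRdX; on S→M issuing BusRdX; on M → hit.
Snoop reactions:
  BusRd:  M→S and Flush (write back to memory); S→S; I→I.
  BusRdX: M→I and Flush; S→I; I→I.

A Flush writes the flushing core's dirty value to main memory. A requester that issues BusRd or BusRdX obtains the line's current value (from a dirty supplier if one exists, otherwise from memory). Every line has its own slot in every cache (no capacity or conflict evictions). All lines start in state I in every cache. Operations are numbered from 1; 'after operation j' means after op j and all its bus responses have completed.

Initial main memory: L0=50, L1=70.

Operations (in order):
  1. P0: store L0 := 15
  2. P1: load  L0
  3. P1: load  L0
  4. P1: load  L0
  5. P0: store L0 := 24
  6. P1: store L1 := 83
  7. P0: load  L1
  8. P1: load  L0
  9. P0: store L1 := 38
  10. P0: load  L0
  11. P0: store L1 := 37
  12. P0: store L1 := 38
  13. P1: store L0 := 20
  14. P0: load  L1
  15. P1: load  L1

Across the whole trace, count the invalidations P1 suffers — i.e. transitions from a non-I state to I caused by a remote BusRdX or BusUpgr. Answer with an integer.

invalidations = 2

[1] P0: store L0 := 15 | P0:M(15), P1:I | bus: BusRdX
[2] P1: load  L0 | P0:S(15), P1:S(15) | bus: BusRd,Flush
[3] P1: load  L0 | P0:S(15), P1:S(15) | bus: none
[4] P1: load  L0 | P0:S(15), P1:S(15) | bus: none
[5] P0: store L0 := 24 | P0:M(24), P1:I | bus: BusRdX
[6] P1: store L1 := 83 | P0:I, P1:M(83) | bus: BusRdX
[7] P0: load  L1 | P0:S(83), P1:S(83) | bus: BusRd,Flush
[8] P1: load  L0 | P0:S(24), P1:S(24) | bus: BusRd,Flush
[9] P0: store L1 := 38 | P0:M(38), P1:I | bus: BusRdX
[10] P0: load  L0 | P0:S(24), P1:S(24) | bus: none
[11] P0: store L1 := 37 | P0:M(37), P1:I | bus: none
[12] P0: store L1 := 38 | P0:M(38), P1:I | bus: none
[13] P1: store L0 := 20 | P0:I, P1:M(20) | bus: BusRdX
[14] P0: load  L1 | P0:M(38), P1:I | bus: none
[15] P1: load  L1 | P0:S(38), P1:S(38) | bus: BusRd,Flush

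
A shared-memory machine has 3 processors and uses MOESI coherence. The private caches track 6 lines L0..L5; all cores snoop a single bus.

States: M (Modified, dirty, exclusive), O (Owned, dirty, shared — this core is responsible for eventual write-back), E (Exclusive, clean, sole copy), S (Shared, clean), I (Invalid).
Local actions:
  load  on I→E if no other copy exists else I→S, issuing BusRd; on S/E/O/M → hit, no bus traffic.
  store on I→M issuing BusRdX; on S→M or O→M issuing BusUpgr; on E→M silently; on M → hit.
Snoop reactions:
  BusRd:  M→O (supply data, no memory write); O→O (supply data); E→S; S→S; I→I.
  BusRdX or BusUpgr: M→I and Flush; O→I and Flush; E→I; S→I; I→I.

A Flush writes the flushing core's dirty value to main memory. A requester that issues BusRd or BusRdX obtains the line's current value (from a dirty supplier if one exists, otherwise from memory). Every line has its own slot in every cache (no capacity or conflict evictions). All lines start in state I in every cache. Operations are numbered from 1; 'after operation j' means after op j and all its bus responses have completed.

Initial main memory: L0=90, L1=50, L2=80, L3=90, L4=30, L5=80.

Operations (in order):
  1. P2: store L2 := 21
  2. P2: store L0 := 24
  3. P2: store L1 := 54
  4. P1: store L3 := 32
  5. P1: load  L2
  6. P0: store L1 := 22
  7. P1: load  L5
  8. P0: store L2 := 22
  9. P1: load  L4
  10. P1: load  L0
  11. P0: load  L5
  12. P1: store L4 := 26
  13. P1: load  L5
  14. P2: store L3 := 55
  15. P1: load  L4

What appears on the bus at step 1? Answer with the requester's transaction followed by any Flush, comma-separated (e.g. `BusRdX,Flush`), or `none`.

[1] P2: store L2 := 21 | P0:I, P1:I, P2:M(21) | bus: BusRdX
[2] P2: store L0 := 24 | P0:I, P1:I, P2:M(24) | bus: BusRdX
[3] P2: store L1 := 54 | P0:I, P1:I, P2:M(54) | bus: BusRdX
[4] P1: store L3 := 32 | P0:I, P1:M(32), P2:I | bus: BusRdX
[5] P1: load  L2 | P0:I, P1:S(21), P2:O(21) | bus: BusRd
[6] P0: store L1 := 22 | P0:M(22), P1:I, P2:I | bus: BusRdX,Flush
[7] P1: load  L5 | P0:I, P1:E(80), P2:I | bus: BusRd
[8] P0: store L2 := 22 | P0:M(22), P1:I, P2:I | bus: BusRdX,Flush
[9] P1: load  L4 | P0:I, P1:E(30), P2:I | bus: BusRd
[10] P1: load  L0 | P0:I, P1:S(24), P2:O(24) | bus: BusRd
[11] P0: load  L5 | P0:S(80), P1:S(80), P2:I | bus: BusRd
[12] P1: store L4 := 26 | P0:I, P1:M(26), P2:I | bus: none
[13] P1: load  L5 | P0:S(80), P1:S(80), P2:I | bus: none
[14] P2: store L3 := 55 | P0:I, P1:I, P2:M(55) | bus: BusRdX,Flush
[15] P1: load  L4 | P0:I, P1:M(26), P2:I | bus: none

bus = BusRdX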